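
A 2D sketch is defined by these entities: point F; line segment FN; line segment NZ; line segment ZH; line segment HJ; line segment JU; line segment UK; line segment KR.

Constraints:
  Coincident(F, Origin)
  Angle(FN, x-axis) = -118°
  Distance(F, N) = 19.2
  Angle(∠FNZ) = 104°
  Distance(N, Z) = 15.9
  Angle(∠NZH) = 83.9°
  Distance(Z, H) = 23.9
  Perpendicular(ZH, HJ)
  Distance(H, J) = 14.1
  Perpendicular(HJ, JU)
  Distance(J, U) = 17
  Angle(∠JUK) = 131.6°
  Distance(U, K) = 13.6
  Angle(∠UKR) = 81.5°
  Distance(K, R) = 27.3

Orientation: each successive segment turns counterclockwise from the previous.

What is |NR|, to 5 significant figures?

32.872

F is at the origin; FN runs at -118.0° with length 19.2, so N = (-9.0139, -16.953). ∠FNZ = 104.0° gives NZ at -42.000° from the x-axis; with |NZ| = 15.9, Z = (2.8021, -27.592). ∠NZH = 83.9° gives ZH at 54.100° from the x-axis; with |ZH| = 23.9, H = (16.816, -8.2318). The perpendicularity gives HJ at right angles to ZH, so HJ runs at 144.10°; with |HJ| = 14.1, J = (5.3949, 0.036075). The perpendicularity gives JU at right angles to HJ, so JU runs at -125.90°; with |JU| = 17.0, U = (-4.5735, -13.735). ∠JUK = 131.6° gives UK at -77.500° from the x-axis; with |UK| = 13.6, K = (-1.6299, -27.012). ∠UKR = 81.5° gives KR at 21.000° from the x-axis; with |KR| = 27.3, R = (23.857, -17.229). Then |NR| = |R − N| = 32.872.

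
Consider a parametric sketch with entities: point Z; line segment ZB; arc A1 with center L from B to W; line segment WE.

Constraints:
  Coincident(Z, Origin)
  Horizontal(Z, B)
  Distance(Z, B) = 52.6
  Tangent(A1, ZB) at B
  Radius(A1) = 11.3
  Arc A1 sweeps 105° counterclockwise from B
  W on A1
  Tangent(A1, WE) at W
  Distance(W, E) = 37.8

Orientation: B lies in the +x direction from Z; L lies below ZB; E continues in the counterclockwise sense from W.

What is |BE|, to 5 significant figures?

50.749

Z is at the origin; Z and B share the same y with |ZB| = 52.6 and B on the +x side, so B = (52.600, 0.0000). Tangency of A1 to ZB means the radius LB is perpendicular to ZB, so L = B + (0, -11.3) = (52.600, -11.300). On A1, B sits at bearing 90° from L; a 105° counterclockwise sweep puts W at bearing 195°, so W = L + 11.3·(cos 195°, sin 195°) = (41.685, -14.225). Since A1 is tangent to WE there, LW ⟂ WE, so WE runs along (−sin 195°, cos 195°); with |WE| = 37.8, E = (51.468, -50.737). Then |BE| = |E − B| = 50.749.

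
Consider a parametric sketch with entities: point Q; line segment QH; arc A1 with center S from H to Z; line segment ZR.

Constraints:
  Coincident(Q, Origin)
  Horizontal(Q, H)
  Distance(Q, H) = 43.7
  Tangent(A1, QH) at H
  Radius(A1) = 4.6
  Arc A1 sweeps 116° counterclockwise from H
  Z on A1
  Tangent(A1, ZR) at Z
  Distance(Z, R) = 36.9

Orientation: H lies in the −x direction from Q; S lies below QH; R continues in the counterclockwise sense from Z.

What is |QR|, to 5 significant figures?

50.842

Q is at the origin; Q and H share the same y with |QH| = 43.7 and H on the −x side, so H = (-43.700, 0.0000). The tangent condition forces SH to be normal to QH, so S = H + (0, -4.6) = (-43.700, -4.6000). On A1, H sits at bearing 90° from S; a 116° counterclockwise sweep puts Z at bearing 206°, so Z = S + 4.6·(cos 206°, sin 206°) = (-47.834, -6.6165). The tangent condition forces SZ to be normal to ZR, so ZR runs along (−sin 206°, cos 206°); with |ZR| = 36.9, R = (-31.659, -39.782). Then |QR| = |R − Q| = 50.842.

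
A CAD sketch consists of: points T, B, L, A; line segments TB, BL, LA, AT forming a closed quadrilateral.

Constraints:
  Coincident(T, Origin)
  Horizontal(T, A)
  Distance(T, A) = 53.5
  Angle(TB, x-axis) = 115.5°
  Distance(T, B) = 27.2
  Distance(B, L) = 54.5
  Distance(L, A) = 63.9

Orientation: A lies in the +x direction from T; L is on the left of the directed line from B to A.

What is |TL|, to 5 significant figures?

66.670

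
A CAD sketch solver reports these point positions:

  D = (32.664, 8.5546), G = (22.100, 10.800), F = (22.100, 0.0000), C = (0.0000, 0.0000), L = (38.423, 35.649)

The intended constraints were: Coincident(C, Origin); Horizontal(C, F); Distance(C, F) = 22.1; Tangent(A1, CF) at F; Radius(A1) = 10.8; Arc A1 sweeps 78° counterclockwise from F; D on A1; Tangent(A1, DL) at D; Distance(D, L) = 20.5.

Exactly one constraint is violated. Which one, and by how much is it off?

Distance(D, L) = 20.5 — off by 7.20.

C = (0.00, 0.00) ✓; C.y = 0.00, F.y = 0.00 ✓; |CF| = 22.10 ✓; ∠(GF, FC) = 90.00° ✓; |GF| = 10.80 ✓; bearing(G→D) − bearing(G→F) = 78.00° ✓; |GD| = 10.80 ✓; ∠(GD, DL) = 90.00° ✓; |DL| = 27.70 ✗.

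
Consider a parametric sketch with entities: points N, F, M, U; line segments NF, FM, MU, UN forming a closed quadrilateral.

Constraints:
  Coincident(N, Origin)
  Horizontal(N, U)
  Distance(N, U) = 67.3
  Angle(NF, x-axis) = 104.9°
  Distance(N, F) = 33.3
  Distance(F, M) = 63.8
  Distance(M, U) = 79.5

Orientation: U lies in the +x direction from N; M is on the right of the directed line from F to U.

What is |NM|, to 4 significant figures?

32.06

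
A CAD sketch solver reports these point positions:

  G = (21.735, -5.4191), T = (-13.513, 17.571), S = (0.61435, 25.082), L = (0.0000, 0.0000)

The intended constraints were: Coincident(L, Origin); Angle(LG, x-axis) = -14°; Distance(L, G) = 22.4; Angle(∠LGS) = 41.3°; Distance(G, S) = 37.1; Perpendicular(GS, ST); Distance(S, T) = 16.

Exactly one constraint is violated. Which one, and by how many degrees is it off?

Perpendicular(GS, ST) — off by 6.70°.

L = (0.00, 0.00) ✓; LG at -14.00° ✓; |LG| = 22.40 ✓; ∠LGS = 41.30° ✓; |GS| = 37.10 ✓; ∠(GS, ST) = 83.30° ✗; |ST| = 16.00 ✓.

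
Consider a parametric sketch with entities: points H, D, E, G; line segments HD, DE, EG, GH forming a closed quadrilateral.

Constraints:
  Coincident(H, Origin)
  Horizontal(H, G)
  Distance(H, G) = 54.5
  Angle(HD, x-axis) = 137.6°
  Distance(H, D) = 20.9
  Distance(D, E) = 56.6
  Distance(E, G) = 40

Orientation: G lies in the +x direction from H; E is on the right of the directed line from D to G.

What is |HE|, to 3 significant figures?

35.7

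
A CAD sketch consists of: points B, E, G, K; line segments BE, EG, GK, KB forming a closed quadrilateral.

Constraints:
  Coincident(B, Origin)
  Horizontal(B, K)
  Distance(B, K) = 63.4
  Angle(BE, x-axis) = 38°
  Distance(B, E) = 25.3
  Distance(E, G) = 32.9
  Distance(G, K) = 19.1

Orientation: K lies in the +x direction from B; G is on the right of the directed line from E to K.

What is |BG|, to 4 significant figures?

45.48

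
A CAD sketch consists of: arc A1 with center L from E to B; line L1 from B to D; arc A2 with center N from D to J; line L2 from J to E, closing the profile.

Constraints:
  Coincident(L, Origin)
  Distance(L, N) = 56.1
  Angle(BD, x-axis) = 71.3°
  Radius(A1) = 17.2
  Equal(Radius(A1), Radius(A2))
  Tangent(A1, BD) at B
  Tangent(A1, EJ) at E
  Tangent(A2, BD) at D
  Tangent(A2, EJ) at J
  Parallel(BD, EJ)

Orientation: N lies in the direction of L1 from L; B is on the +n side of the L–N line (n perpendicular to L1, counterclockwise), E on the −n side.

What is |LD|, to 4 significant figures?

58.68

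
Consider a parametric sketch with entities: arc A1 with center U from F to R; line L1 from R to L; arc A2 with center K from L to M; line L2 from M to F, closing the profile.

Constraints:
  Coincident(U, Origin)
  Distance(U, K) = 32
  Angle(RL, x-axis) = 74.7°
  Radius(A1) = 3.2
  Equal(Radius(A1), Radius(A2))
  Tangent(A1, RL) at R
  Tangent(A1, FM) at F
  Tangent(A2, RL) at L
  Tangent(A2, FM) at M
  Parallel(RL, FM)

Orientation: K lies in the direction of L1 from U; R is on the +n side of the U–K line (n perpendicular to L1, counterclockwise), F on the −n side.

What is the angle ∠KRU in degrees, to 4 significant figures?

84.29°

The slot axis is L1's direction at 74.7°, so u = (cos 74.7°, sin 74.7°) = (0.2639, 0.9646) and n = (−sin 74.7°, cos 74.7°) = (-0.9646, 0.2639). U is at the origin and K lies 32.0 along u from U, so K = 32.0·u = (8.444, 30.87). Tangency of A1 to both parallel lines with radius 3.2 puts R and F at U ± 3.2·n: R = (-3.087, 0.8444), F = (3.087, -0.8444). Then cos ∠KRU = RK·RU / (|RK||RU|), giving 84.29°.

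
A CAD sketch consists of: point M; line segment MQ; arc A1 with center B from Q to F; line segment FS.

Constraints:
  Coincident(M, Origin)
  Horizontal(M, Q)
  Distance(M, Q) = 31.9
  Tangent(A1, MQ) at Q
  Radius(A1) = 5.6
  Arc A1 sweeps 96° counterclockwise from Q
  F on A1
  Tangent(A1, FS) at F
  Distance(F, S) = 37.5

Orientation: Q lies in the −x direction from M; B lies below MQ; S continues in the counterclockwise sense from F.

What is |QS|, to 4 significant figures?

43.51

On A1, Q sits at bearing 90° from B; a 96° counterclockwise sweep puts F at bearing 186°, so F = B + 5.6·(cos 186°, sin 186°) = (-37.47, -6.185). Tangency of A1 to FS means the radius BF is perpendicular to FS, so FS runs along (−sin 186°, cos 186°); with |FS| = 37.5, S = (-33.55, -43.48). Then |QS| = |S − Q| = 43.51.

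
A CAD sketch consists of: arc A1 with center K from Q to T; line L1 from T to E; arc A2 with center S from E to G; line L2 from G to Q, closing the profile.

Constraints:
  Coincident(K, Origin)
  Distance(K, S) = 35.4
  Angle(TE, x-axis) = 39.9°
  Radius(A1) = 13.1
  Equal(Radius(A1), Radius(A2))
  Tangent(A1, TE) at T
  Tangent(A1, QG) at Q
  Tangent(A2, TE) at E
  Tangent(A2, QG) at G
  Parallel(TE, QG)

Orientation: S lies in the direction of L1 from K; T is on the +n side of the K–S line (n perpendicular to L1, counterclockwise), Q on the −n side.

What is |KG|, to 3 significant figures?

37.7

Tangency of A1 to both parallel lines with radius 13.1 puts T and Q at K ± 13.1·n: T = (-8.40, 10.0), Q = (8.40, -10.0). Equal radii place E and G the same way about S: E = S + 13.1·n = (18.8, 32.8), G = S − 13.1·n = (35.6, 12.7). Then |KG| = |G − K| = 37.7.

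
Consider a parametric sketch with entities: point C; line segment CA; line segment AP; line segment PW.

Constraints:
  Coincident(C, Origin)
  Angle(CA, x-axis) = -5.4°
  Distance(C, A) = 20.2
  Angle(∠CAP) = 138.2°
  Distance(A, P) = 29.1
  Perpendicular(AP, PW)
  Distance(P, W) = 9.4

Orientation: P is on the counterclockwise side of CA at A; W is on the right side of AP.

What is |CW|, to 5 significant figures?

49.727

C is at the origin; CA runs at -5.4° with length 20.2, so A = 20.2·(cos -5.4°, sin -5.4°) = (20.110, -1.9010). ∠CAP = 138.2°, so AP runs at -5.4° + (180° − 138.2°) = 36.400° from the x-axis; with |AP| = 29.1, P = A + 29.1·(cos 36.400°, sin 36.400°) = (43.533, 15.368). AP ⟂ PW; with |PW| = 9.4 on the right of AP, W = P + 9.4·(0.59342, -0.80489) = (49.111, 7.8015). Then |CW| = |W − C| = 49.727.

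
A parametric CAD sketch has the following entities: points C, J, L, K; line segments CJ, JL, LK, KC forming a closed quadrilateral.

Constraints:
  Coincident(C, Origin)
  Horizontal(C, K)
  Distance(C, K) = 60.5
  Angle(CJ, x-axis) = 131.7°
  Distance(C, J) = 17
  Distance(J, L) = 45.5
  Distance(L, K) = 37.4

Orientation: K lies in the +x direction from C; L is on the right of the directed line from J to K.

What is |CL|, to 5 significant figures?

29.163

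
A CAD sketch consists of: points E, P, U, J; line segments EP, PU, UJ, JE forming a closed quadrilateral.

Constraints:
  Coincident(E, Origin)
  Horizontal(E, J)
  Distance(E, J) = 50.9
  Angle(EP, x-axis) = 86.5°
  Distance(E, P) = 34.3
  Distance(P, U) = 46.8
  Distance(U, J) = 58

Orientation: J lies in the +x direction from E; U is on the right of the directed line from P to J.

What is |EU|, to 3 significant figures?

13.3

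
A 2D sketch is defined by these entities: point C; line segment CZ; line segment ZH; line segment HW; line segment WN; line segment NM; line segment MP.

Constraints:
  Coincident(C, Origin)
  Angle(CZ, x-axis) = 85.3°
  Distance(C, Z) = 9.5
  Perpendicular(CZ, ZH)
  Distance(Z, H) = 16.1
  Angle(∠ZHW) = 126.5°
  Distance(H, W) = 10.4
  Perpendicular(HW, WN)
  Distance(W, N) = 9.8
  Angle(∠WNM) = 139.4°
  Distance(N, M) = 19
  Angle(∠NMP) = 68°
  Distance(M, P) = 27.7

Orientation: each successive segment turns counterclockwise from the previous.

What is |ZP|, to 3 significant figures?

14.3

C is at the origin; CZ runs at 85.3° with length 9.5, so Z = (0.778, 9.47). The perpendicularity gives ZH at right angles to CZ, so ZH runs at 175°; with |ZH| = 16.1, H = (-15.3, 10.8). ∠ZHW = 126.5° gives HW at -131° from the x-axis; with |HW| = 10.4, W = (-22.1, 2.96). The perpendicularity gives WN at right angles to HW, so WN runs at -41.2°; with |WN| = 9.8, N = (-14.7, -3.49). ∠WNM = 139.4° gives NM at -0.600° from the x-axis; with |NM| = 19.0, M = (4.25, -3.69). ∠NMP = 68.0° gives MP at 111° from the x-axis; with |MP| = 27.7, P = (-5.85, 22.1). Then |ZP| = |P − Z| = 14.3.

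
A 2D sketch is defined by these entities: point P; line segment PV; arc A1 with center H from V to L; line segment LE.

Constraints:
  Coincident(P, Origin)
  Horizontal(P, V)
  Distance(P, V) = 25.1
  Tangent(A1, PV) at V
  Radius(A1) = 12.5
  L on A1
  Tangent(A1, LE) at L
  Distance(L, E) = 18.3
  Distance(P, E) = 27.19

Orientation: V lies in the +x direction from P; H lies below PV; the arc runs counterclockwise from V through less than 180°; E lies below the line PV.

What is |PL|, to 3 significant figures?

15.8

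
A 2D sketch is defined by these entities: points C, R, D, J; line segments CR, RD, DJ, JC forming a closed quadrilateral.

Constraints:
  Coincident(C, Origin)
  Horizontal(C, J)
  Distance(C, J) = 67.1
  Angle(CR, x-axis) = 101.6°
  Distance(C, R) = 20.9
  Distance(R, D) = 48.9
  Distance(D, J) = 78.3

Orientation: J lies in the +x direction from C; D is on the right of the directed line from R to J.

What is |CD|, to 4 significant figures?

29.00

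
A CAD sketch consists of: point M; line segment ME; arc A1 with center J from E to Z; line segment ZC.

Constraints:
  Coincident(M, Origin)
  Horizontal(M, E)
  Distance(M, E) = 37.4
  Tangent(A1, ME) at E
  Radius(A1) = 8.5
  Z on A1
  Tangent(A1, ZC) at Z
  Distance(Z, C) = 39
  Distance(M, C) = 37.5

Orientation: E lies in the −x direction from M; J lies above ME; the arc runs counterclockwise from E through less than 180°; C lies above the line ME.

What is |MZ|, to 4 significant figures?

30.54

M is at the origin; M and E share the same y with |ME| = 37.4 and E on the −x side, so E = (-37.40, 0.000). A1 meets ME tangentially, so JE is at right angles to ME, so J = E + (0, 8.5) = (-37.40, 8.500). Since JZ ⟂ ZC (tangency), |JC| = √(8.5² + 39.0²) = 39.92 regardless of where Z sits on A1. So C lies on both circle(M, 37.5) and circle(J, 39.92); the above-ME intersection is C = (-8.886, 36.43). Z is the foot of the tangent from C: Z = (-30.30, 3.834).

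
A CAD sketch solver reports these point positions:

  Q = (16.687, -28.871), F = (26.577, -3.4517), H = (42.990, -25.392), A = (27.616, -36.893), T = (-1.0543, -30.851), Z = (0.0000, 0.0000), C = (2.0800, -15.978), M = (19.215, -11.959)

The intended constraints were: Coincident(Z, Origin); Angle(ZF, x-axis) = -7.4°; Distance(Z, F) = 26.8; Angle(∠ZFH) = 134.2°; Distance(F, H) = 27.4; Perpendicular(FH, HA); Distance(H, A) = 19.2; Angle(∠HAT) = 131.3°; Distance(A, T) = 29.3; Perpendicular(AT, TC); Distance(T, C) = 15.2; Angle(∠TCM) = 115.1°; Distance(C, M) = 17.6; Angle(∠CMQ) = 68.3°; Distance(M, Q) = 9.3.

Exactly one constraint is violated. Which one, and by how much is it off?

Distance(M, Q) = 9.3 — off by 7.80.

Z = (0.00, 0.00) ✓; ZF at -7.400° ✓; |ZF| = 26.80 ✓; ∠ZFH = 134.2° ✓; |FH| = 27.40 ✓; ∠(FH, HA) = 90.00° ✓; |HA| = 19.20 ✓; ∠HAT = 131.3° ✓; |AT| = 29.30 ✓; ∠(AT, TC) = 90.00° ✓; |TC| = 15.20 ✓; ∠TCM = 115.1° ✓; |CM| = 17.60 ✓; ∠CMQ = 68.30° ✓; |MQ| = 17.10 ✗.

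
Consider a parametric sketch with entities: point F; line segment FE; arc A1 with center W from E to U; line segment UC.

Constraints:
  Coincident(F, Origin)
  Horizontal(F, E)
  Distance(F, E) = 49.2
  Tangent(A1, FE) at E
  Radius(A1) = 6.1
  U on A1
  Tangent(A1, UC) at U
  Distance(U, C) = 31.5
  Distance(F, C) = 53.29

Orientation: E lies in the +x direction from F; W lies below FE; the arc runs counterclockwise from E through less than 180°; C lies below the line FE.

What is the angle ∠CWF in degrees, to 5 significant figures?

78.257°

Checks: F = (0.00, 0.00) ✓; |WU| = 6.100 ✓; ∠(WU, UC) = 90.00° ✓; |UC| = 31.50 ✓; |FC| = 53.29 ✓.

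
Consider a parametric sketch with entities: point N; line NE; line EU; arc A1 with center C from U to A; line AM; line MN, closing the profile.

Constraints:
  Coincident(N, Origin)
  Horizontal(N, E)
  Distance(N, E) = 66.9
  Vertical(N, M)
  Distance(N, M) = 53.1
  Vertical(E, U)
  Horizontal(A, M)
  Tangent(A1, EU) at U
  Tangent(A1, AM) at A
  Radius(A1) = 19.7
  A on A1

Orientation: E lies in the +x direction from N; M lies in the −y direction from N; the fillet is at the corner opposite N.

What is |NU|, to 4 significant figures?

74.77

N is at the origin; NE is horizontal with |NE| = 66.9 and E on the +x side, so E = (66.90, 0.000). N and M share the same x with |NM| = 53.1 and M on the −y side, so M = (0.000, -53.10). The virtual corner opposite N is at (66.90, -53.10). Since A1 is tangent to EU there, CU ⟂ EU and A1 meets AM tangentially, so CA is at right angles to AM, with radius 19.7, so the center C sits 19.7 in from both sides at C = (47.20, -33.40). That places the tangent points at U = (66.90, -33.40) on EU and A = (47.20, -53.10) on AM. Then |NU| = |U − N| = 74.77.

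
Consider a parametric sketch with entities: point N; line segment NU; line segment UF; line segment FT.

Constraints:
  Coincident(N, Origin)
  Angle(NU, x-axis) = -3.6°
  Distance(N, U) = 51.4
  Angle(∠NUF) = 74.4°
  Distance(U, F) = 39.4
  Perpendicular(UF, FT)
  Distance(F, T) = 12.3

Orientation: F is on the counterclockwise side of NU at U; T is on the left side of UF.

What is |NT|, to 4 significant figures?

45.15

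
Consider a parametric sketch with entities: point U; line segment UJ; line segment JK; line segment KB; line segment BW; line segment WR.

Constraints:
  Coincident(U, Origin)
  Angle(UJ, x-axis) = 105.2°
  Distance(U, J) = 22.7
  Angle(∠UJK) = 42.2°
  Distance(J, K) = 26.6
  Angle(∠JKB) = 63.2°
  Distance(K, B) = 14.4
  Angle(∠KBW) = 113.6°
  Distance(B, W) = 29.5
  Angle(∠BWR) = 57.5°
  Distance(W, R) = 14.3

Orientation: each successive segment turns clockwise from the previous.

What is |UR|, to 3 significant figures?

23.7

U is at the origin; UJ runs at 105.2° with length 22.7, so J = (-5.95, 21.9). ∠UJK = 42.2° gives JK at -32.6° from the x-axis; with |JK| = 26.6, K = (16.5, 7.57). ∠JKB = 63.2° gives KB at -149° from the x-axis; with |KB| = 14.4, B = (4.06, 0.244). ∠KBW = 113.6° gives BW at 144° from the x-axis; with |BW| = 29.5, W = (-19.9, 17.5). ∠BWR = 57.5° gives WR at 21.7° from the x-axis; with |WR| = 14.3, R = (-6.58, 22.8). Then |UR| = |R − U| = 23.7.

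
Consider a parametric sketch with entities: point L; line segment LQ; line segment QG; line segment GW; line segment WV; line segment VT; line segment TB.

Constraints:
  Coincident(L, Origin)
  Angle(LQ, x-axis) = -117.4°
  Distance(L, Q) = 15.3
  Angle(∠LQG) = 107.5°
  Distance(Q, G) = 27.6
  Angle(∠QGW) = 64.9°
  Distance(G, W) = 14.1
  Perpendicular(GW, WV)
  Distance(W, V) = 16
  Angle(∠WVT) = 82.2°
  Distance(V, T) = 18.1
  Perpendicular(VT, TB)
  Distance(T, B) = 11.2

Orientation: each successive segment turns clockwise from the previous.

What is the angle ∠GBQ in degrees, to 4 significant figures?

104.7°

L is at the origin; LQ runs at -117.4° with length 15.3, so Q = (-7.041, -13.58). ∠LQG = 107.5° gives QG at 170.1° from the x-axis; with |QG| = 27.6, G = (-34.23, -8.838). ∠QGW = 64.9° gives GW at 55.00° from the x-axis; with |GW| = 14.1, W = (-26.14, 2.712). The perpendicularity gives WV at right angles to GW, so WV runs at -35.00°; with |WV| = 16.0, V = (-13.04, -6.466). ∠WVT = 82.2° gives VT at -132.8° from the x-axis; with |VT| = 18.1, T = (-25.33, -19.75). The perpendicularity gives TB at right angles to VT, so TB runs at 137.2°; with |TB| = 11.2, B = (-33.55, -12.14). Then cos ∠GBQ = BG·BQ / (|BG||BQ|), giving 104.7°.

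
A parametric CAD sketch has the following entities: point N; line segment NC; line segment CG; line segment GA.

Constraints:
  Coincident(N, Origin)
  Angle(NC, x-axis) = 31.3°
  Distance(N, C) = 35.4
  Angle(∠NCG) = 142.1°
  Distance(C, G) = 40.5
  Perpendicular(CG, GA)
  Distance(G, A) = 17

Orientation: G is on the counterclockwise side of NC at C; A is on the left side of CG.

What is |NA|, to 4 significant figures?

68.60

∠NCG = 142.1°, so CG runs at 31.3° + (180° − 142.1°) = 69.20° from the x-axis; with |CG| = 40.5, G = C + 40.5·(cos 69.20°, sin 69.20°) = (44.63, 56.25). CG ⟂ GA; with |GA| = 17.0 on the left of CG, A = G + 17.0·(-0.9348, 0.3551) = (28.74, 62.29). Then |NA| = |A − N| = 68.60.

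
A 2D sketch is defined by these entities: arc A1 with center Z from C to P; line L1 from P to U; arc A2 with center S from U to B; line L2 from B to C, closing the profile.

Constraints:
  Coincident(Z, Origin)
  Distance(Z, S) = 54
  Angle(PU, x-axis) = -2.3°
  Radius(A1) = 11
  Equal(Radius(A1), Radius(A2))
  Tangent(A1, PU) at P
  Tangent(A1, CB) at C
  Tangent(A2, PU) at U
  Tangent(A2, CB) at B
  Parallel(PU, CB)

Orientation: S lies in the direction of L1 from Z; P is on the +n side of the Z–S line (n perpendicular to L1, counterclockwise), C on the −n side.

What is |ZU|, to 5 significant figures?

55.109

Tangency of A1 to both parallel lines with radius 11.0 puts P and C at Z ± 11.0·n: P = (0.44145, 10.991), C = (-0.44145, -10.991). Equal radii place U and B the same way about S: U = S + 11.0·n = (54.398, 8.8240), B = S − 11.0·n = (53.515, -13.158). Then |ZU| = |U − Z| = 55.109.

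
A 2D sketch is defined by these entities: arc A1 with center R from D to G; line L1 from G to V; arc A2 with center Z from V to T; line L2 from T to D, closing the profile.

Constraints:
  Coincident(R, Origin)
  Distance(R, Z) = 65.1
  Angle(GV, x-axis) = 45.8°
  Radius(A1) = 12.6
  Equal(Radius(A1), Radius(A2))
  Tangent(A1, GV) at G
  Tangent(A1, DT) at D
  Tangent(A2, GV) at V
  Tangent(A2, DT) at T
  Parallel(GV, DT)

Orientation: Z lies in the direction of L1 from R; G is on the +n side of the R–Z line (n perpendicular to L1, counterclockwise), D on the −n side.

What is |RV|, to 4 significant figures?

66.31

The slot axis is L1's direction at 45.8°, so u = (cos 45.8°, sin 45.8°) = (0.6972, 0.7169) and n = (−sin 45.8°, cos 45.8°) = (-0.7169, 0.6972). R is at the origin and Z lies 65.1 along u from R, so Z = 65.1·u = (45.39, 46.67). Tangency of A1 to both parallel lines with radius 12.6 puts G and D at R ± 12.6·n: G = (-9.033, 8.784), D = (9.033, -8.784). Equal radii place V and T the same way about Z: V = Z + 12.6·n = (36.35, 55.46), T = Z − 12.6·n = (54.42, 37.89). Then |RV| = |V − R| = 66.31.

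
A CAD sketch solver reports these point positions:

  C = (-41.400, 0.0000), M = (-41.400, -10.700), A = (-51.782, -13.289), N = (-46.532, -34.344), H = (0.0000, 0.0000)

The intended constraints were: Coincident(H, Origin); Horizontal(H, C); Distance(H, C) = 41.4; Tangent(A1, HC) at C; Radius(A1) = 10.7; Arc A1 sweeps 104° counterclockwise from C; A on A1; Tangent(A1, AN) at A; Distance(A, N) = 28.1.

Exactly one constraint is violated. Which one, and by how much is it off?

Distance(A, N) = 28.1 — off by 6.40.

H = (0.00, 0.00) ✓; H.y = 0.00, C.y = 0.00 ✓; |HC| = 41.40 ✓; ∠(MC, CH) = 90.00° ✓; |MC| = 10.70 ✓; bearing(M→A) − bearing(M→C) = 104.0° ✓; |MA| = 10.70 ✓; ∠(MA, AN) = 90.00° ✓; |AN| = 21.70 ✗.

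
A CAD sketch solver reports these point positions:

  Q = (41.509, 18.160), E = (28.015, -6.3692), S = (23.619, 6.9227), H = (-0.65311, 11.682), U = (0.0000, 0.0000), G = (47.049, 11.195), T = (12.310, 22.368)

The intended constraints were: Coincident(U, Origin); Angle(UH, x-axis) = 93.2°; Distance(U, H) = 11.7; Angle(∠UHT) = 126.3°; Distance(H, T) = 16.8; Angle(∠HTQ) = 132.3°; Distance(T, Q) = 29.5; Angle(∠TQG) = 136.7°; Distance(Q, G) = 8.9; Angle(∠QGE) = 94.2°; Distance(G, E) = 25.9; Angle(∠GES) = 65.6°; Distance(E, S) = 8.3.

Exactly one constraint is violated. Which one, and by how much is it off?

Distance(E, S) = 8.3 — off by 5.70.

U = (0.00, 0.00) ✓; UH at 93.20° ✓; |UH| = 11.70 ✓; ∠UHT = 126.3° ✓; |HT| = 16.80 ✓; ∠HTQ = 132.3° ✓; |TQ| = 29.50 ✓; ∠TQG = 136.7° ✓; |QG| = 8.900 ✓; ∠QGE = 94.20° ✓; |GE| = 25.90 ✓; ∠GES = 65.60° ✓; |ES| = 14.00 ✗.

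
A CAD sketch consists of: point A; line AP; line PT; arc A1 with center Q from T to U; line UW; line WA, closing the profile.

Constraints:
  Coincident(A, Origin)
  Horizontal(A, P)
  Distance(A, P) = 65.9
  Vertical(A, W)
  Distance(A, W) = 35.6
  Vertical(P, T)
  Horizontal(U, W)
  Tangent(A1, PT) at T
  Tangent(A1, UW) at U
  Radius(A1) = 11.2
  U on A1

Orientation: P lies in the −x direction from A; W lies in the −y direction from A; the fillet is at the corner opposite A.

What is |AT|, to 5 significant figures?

70.272

A is at the origin; AP is horizontal with |AP| = 65.9 and P on the −x side, so P = (-65.900, 0.0000). A and W share the same x with |AW| = 35.6 and W on the −y side, so W = (0.0000, -35.600). The virtual corner opposite A is at (-65.900, -35.600). Since A1 is tangent to PT there, QT ⟂ PT and since A1 is tangent to UW there, QU ⟂ UW, with radius 11.2, so the center Q sits 11.2 in from both sides at Q = (-54.700, -24.400). That places the tangent points at T = (-65.900, -24.400) on PT and U = (-54.700, -35.600) on UW. Then |AT| = |T − A| = 70.272.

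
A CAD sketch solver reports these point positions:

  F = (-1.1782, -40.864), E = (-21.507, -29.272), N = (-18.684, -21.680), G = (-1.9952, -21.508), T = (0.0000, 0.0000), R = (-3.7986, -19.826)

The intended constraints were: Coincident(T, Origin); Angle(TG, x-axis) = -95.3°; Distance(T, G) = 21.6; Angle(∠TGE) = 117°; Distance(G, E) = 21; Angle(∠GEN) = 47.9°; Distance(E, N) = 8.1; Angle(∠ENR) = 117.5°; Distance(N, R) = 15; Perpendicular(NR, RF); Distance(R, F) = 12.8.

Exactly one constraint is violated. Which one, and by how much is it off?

Distance(R, F) = 12.8 — off by 8.40.

T = (0.00, 0.00) ✓; TG at -95.30° ✓; |TG| = 21.60 ✓; ∠TGE = 117.0° ✓; |GE| = 21.00 ✓; ∠GEN = 47.90° ✓; |EN| = 8.100 ✓; ∠ENR = 117.5° ✓; |NR| = 15.00 ✓; ∠(NR, RF) = 90.00° ✓; |RF| = 21.20 ✗.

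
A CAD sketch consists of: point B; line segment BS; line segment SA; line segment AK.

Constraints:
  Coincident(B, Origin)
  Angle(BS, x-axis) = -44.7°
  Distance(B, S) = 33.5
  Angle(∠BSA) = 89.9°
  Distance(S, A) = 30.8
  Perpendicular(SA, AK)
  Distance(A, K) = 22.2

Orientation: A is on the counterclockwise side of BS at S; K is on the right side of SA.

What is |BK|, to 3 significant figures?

63.6

B is at the origin; BS runs at -44.7° with length 33.5, so S = 33.5·(cos -44.7°, sin -44.7°) = (23.8, -23.6). ∠BSA = 89.9°, so SA runs at -44.7° + (180° − 89.9°) = 45.4° from the x-axis; with |SA| = 30.8, A = S + 30.8·(cos 45.4°, sin 45.4°) = (45.4, -1.63). SA is perpendicular to AK; with |AK| = 22.2 on the right of SA, K = A + 22.2·(0.712, -0.702) = (61.2, -17.2). Then |BK| = |K − B| = 63.6.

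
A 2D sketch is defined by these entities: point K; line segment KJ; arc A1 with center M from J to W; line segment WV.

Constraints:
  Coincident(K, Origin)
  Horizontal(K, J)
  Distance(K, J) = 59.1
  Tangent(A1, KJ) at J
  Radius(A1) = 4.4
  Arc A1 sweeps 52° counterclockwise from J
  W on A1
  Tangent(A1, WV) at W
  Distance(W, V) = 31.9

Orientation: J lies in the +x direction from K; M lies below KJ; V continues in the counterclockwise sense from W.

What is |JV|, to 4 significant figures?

35.41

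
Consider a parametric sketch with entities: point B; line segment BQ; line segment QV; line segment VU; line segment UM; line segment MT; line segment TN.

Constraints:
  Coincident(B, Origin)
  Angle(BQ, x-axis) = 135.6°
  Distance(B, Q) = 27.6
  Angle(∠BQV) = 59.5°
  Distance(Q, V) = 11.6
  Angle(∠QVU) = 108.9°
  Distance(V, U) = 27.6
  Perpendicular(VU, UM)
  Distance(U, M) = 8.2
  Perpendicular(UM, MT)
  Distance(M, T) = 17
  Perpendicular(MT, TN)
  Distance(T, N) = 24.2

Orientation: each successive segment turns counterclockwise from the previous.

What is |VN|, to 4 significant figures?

19.19

B is at the origin; BQ runs at 135.6° with length 27.6, so Q = (-19.72, 19.31). ∠BQV = 59.5° gives QV at -103.9° from the x-axis; with |QV| = 11.6, V = (-22.51, 8.050). ∠QVU = 108.9° gives VU at -32.80° from the x-axis; with |VU| = 27.6, U = (0.6935, -6.901). VU is perpendicular to UM, so UM runs at 57.20°; with |UM| = 8.2, M = (5.136, -0.008103). UM is perpendicular to MT, so MT runs at 147.2°; with |MT| = 17.0, T = (-9.154, 9.201). MT ⟂ TN, so TN runs at -122.8°; with |TN| = 24.2, N = (-22.26, -11.14). Then |VN| = |N − V| = 19.19.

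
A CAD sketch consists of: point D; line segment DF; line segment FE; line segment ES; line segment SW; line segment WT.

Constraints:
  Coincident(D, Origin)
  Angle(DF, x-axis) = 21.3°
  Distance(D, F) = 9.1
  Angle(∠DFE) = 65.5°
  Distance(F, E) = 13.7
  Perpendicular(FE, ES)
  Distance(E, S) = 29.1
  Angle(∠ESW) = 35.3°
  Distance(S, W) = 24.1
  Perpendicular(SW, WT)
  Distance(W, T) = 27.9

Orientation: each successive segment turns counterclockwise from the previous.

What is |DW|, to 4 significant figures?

4.162

D is at the origin; DF runs at 21.3° with length 9.1, so F = (8.478, 3.306). ∠DFE = 65.5° gives FE at 135.8° from the x-axis; with |FE| = 13.7, E = (-1.343, 12.86). The perpendicularity gives ES at right angles to FE, so ES runs at -134.2°; with |ES| = 29.1, S = (-21.63, -8.005). ∠ESW = 35.3° gives SW at 10.50° from the x-axis; with |SW| = 24.1, W = (2.066, -3.613). Then |DW| = |W − D| = 4.162.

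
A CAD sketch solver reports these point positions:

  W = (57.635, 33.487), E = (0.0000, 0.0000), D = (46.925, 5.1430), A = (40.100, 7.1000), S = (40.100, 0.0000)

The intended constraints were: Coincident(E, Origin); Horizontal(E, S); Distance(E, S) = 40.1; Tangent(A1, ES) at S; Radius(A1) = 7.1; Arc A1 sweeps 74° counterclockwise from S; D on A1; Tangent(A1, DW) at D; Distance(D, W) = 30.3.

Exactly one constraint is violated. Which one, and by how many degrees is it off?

Tangent(A1, DW) at D — off by 4.70°.

E = (0.00, 0.00) ✓; E.y = 0.00, S.y = 0.00 ✓; |ES| = 40.10 ✓; ∠(AS, SE) = 90.00° ✓; |AS| = 7.100 ✓; bearing(A→D) − bearing(A→S) = 74.00° ✓; |AD| = 7.100 ✓; ∠(AD, DW) = 94.70° ✗; |DW| = 30.30 ✓.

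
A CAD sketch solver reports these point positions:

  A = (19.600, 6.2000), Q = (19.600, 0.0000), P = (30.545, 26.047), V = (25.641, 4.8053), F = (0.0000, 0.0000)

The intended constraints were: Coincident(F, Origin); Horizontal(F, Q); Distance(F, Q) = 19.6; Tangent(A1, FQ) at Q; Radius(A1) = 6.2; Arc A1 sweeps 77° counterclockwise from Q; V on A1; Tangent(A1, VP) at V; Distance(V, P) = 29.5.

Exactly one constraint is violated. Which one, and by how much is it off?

Distance(V, P) = 29.5 — off by 7.70.

F = (0.00, 0.00) ✓; F.y = 0.00, Q.y = 0.00 ✓; |FQ| = 19.60 ✓; ∠(AQ, QF) = 90.00° ✓; |AQ| = 6.200 ✓; bearing(A→V) − bearing(A→Q) = 77.00° ✓; |AV| = 6.200 ✓; ∠(AV, VP) = 90.00° ✓; |VP| = 21.80 ✗.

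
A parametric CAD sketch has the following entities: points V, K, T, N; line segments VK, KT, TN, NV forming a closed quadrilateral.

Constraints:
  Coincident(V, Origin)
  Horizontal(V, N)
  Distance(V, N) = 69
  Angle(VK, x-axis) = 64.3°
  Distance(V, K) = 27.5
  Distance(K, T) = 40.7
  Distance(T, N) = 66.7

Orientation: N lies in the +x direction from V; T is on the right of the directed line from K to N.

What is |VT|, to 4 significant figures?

15.68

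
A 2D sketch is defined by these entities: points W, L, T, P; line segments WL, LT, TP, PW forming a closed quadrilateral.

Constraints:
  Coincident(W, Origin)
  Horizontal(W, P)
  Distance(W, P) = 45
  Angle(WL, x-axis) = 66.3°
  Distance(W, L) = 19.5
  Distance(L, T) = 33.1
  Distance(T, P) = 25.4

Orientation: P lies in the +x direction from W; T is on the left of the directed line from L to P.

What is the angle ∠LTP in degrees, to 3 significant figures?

88.6°

Checks: |LT| = 33.10 ✓; |TP| = 25.40 ✓.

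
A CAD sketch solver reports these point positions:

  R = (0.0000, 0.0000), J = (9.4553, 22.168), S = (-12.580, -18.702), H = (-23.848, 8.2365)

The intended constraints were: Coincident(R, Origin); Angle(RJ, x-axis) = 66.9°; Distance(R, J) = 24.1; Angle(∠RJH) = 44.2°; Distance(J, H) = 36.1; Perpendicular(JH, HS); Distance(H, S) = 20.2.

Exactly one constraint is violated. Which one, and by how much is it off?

Distance(H, S) = 20.2 — off by 9.00.

R = (0.00, 0.00) ✓; RJ at 66.90° ✓; |RJ| = 24.10 ✓; ∠RJH = 44.20° ✓; |JH| = 36.10 ✓; ∠(JH, HS) = 90.00° ✓; |HS| = 29.20 ✗.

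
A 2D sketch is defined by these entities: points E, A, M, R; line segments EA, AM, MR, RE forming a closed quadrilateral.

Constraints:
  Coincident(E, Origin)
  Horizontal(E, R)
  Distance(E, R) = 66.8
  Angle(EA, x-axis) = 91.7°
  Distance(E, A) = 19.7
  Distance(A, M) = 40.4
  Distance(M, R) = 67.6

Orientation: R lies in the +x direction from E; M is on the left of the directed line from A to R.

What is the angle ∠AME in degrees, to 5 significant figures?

12.403°

E is at the origin; E and R share the same y with |ER| = 66.8 and R in +x, so R = (66.8, 0). EA runs at 91.7° with |EA| = 19.7, so A = (-0.58443, 19.691). M is determined by |AM| = 40.4 and |MR| = 67.6 together: it lies at the intersection of circle(A, 40.4) and circle(R, 67.6). With |AR| = 70.203, the foot of the radical line on AR is 14.179 from A and the perpendicular offset is √(40.4² − 14.179²) = 37.830. Taking the left-of-AR solution: M = (23.636, 52.026).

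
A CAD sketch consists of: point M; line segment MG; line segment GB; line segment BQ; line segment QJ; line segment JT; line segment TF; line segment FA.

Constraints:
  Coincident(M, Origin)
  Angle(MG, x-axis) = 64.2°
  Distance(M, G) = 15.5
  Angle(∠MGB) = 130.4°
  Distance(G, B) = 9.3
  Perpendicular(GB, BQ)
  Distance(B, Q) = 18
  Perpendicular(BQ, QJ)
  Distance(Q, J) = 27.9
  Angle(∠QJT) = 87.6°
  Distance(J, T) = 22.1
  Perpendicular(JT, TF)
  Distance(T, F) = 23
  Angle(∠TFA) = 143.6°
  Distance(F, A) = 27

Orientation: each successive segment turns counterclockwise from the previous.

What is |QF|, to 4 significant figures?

21.49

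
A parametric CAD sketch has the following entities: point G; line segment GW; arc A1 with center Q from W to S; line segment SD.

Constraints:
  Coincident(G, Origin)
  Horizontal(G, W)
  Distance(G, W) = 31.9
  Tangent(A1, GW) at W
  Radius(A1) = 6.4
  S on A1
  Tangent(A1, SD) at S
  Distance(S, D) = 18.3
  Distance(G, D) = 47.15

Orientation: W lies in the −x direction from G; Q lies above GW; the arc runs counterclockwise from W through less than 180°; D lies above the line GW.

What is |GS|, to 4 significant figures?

29.64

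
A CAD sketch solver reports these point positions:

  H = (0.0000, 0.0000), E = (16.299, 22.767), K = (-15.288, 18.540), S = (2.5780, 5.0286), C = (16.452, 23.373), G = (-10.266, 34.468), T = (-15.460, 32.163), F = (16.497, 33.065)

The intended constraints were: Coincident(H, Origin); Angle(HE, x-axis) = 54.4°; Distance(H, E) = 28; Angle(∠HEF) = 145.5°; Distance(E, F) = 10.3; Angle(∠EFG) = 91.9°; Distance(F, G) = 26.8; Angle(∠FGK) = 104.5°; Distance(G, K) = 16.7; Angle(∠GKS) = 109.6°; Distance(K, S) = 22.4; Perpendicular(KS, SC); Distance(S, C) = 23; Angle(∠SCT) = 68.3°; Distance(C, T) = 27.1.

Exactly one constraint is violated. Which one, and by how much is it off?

Distance(C, T) = 27.1 — off by 6.00.

H = (0.00, 0.00) ✓; HE at 54.40° ✓; |HE| = 28.00 ✓; ∠HEF = 145.5° ✓; |EF| = 10.30 ✓; ∠EFG = 91.90° ✓; |FG| = 26.80 ✓; ∠FGK = 104.5° ✓; |GK| = 16.70 ✓; ∠GKS = 109.6° ✓; |KS| = 22.40 ✓; ∠(KS, SC) = 90.00° ✓; |SC| = 23.00 ✓; ∠SCT = 68.30° ✓; |CT| = 33.10 ✗.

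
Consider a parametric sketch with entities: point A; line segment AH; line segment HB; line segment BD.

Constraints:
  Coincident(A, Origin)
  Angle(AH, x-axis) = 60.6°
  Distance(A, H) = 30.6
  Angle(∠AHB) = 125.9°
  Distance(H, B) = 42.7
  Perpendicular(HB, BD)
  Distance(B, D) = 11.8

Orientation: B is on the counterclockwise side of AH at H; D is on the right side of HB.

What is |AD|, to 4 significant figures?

70.83

∠AHB = 125.9°, so HB runs at 60.6° + (180° − 125.9°) = 114.7° from the x-axis; with |HB| = 42.7, B = H + 42.7·(cos 114.7°, sin 114.7°) = (-2.821, 65.45). HB is perpendicular to BD; with |BD| = 11.8 on the right of HB, D = B + 11.8·(0.9085, 0.4179) = (7.899, 70.38). Then |AD| = |D − A| = 70.83.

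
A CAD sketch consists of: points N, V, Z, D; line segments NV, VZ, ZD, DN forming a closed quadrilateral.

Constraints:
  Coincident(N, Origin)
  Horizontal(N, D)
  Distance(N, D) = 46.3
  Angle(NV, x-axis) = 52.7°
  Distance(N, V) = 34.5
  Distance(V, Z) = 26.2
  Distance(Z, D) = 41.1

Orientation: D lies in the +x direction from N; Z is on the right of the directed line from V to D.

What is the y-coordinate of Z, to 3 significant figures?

6.14

N is at the origin; N and D share the same y with |ND| = 46.3 and D in +x, so D = (46.3, 0). NV runs at 52.7° with |NV| = 34.5, so V = (20.9, 27.4). Z is determined by |VZ| = 26.2 and |ZD| = 41.1 together: it lies at the intersection of circle(V, 26.2) and circle(D, 41.1). With |VD| = 37.4, the foot of the radical line on VD is 5.29 from V and the perpendicular offset is √(26.2² − 5.29²) = 25.7. Taking the right-of-VD solution: Z = (5.66, 6.14).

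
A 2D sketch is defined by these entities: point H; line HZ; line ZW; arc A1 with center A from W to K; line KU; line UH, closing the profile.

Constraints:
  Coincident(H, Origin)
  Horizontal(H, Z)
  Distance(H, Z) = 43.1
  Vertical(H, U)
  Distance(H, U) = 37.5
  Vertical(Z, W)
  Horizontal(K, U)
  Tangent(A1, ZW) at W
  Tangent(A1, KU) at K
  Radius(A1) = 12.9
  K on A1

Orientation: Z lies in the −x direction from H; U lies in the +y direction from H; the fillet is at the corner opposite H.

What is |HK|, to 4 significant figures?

48.15

The virtual corner opposite H is at (-43.10, 37.50). A1 meets ZW tangentially, so AW is at right angles to ZW and since A1 is tangent to KU there, AK ⟂ KU, with radius 12.9, so the center A sits 12.9 in from both sides at A = (-30.20, 24.60). That places the tangent points at W = (-43.10, 24.60) on ZW and K = (-30.20, 37.50) on KU. Then |HK| = |K − H| = 48.15.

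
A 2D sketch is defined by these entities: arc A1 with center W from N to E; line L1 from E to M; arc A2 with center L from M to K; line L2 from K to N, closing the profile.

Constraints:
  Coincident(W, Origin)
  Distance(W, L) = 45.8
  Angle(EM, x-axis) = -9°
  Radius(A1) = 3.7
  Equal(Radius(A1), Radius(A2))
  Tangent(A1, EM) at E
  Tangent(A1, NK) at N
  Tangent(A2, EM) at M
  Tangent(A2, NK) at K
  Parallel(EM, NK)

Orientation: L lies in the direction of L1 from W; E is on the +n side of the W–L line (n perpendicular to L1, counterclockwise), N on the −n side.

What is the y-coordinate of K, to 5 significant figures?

-10.819

The slot axis is L1's direction at -9.0°, so u = (cos -9.0°, sin -9.0°) = (0.98769, -0.15643) and n = (−sin -9.0°, cos -9.0°) = (0.15643, 0.98769). W is at the origin and L lies 45.8 along u from W, so L = 45.8·u = (45.236, -7.1647). Tangency of A1 to both parallel lines with radius 3.7 puts E and N at W ± 3.7·n: E = (0.57881, 3.6544), N = (-0.57881, -3.6544). Equal radii place M and K the same way about L: M = L + 3.7·n = (45.815, -3.5103), K = L − 3.7·n = (44.657, -10.819). So K.y = -10.819.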